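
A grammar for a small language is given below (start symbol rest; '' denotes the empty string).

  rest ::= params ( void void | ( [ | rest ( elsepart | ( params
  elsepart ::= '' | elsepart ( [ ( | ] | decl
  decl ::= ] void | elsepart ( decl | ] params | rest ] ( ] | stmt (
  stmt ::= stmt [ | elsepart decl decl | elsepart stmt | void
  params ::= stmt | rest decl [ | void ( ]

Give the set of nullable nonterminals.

{ elsepart }

Directly nullable (have an ''-production): elsepart.
No other nonterminal has a production whose RHS symbols are all nullable.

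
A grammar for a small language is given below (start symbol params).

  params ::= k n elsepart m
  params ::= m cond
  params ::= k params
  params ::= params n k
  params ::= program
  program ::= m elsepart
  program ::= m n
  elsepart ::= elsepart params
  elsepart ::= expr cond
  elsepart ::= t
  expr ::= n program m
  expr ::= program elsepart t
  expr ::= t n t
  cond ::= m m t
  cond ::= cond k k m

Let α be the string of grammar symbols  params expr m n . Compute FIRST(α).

Add FIRST(params) = { k, m }; params is not nullable, stop.

{ k, m }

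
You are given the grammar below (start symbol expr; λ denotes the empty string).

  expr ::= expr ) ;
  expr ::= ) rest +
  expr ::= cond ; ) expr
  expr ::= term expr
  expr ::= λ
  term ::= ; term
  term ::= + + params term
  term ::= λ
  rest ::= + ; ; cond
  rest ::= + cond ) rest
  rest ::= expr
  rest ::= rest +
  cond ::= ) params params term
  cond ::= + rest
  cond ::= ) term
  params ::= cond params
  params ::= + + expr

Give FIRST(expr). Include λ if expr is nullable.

{ ), +, ;, λ }

From expr ::= expr ) ;: expr nullable, take FIRST(expr) ∪ {)} = { ), +, ; }.
expr ::= ) rest + contributes {)}.
From expr ::= cond ; ) expr: add FIRST(cond) = { ), + }.
From expr ::= term expr: term, expr nullable, take FIRST(term) ∪ FIRST(expr) = { ), +, ; }; also λ since the whole RHS is nullable.
expr ::= λ contributes λ.
Union: FIRST(expr) = { ), +, ;, λ }.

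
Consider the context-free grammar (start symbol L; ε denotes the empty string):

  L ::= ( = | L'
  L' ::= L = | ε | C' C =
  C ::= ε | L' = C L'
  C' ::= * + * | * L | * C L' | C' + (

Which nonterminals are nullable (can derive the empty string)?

Directly nullable (have an ε-production): L', C.
L ::= L' with every symbol nullable, so L is nullable.
No other nonterminal has a production whose RHS symbols are all nullable.

{ C, L, L' }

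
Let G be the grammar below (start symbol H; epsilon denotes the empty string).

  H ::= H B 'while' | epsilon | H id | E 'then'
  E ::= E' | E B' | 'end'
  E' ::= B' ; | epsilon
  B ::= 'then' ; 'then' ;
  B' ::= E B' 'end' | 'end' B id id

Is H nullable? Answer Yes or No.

Yes

H has an epsilon-production, so H ⇒ epsilon.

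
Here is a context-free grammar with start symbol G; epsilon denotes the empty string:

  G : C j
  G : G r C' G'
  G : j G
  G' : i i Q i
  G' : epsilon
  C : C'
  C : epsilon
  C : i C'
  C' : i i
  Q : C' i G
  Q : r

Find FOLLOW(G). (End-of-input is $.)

{ $, i, r }

G is the start symbol, so $ ∈ FOLLOW(G).
In G : G r C' G': add FIRST(r C' G') = { r }.
In G : j G: G is at the end, add FOLLOW(G) = { $, i, r }.
In Q : C' i G: G is at the end, add FOLLOW(Q) = { i }.
Union: FOLLOW(G) = { $, i, r }.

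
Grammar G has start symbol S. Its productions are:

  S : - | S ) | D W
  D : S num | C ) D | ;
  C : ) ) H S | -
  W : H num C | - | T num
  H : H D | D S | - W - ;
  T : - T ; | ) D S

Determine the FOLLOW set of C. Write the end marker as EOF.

{ EOF, ), -, ;, num }

In D : C ) D: add FIRST() D) = { ) }.
In W : H num C: C is at the end, add FOLLOW(W) = { EOF, ), -, ;, num }.
Union: FOLLOW(C) = { EOF, ), -, ;, num }.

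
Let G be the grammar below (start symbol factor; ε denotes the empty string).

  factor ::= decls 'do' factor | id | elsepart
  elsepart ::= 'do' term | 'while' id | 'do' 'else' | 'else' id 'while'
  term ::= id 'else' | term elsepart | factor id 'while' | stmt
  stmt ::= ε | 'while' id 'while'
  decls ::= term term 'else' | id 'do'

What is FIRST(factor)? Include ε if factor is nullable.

{ 'do', 'else', 'while', id }

From factor ::= decls 'do' factor: add FIRST(decls) = { 'do', 'else', 'while', id }.
factor ::= id contributes {id}.
From factor ::= elsepart: add FIRST(elsepart) = { 'do', 'else', 'while' }.
Union: FIRST(factor) = { 'do', 'else', 'while', id }.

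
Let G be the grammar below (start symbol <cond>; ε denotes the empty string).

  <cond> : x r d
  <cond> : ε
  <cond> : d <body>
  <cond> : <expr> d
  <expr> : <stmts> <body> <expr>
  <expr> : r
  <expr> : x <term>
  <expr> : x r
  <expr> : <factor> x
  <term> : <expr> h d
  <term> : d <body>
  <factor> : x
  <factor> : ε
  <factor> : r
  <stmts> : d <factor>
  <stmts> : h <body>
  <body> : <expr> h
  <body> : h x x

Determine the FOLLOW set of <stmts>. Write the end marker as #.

In <expr> : <stmts> <body> <expr>: add FIRST(<body> <expr>) = { d, h, r, x }.
Union: FOLLOW(<stmts>) = { d, h, r, x }.

{ d, h, r, x }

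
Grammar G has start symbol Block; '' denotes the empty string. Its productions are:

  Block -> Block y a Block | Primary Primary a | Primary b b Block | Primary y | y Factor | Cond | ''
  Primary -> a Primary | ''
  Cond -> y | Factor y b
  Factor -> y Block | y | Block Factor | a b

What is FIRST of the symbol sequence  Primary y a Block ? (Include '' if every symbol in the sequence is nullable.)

{ a, y }

Add FIRST(Primary)\{''} = { a }; Primary is nullable, continue.
y is a terminal; add {y} and stop.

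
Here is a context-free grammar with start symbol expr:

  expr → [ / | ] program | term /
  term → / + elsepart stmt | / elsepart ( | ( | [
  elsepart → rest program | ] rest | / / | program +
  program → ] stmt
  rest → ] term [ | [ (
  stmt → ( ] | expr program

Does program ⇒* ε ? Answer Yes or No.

No

No nonterminal in this grammar is nullable.
No production of program has an RHS whose symbols are all nullable, so program is not nullable.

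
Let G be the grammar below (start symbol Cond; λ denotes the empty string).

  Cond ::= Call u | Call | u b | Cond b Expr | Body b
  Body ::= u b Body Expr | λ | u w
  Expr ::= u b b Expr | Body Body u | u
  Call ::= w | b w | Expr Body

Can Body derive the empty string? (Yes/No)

Body has an λ-production, so Body ⇒ λ.

Yes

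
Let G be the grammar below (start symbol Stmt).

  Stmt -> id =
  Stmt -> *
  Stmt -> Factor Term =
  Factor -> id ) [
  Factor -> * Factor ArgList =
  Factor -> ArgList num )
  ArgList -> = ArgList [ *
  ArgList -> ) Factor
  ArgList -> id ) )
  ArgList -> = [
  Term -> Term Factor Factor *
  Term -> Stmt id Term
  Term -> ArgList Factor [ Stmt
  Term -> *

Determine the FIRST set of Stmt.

{ ), *, =, id }

Stmt -> id = contributes {id}.
Stmt -> * contributes {*}.
From Stmt -> Factor Term =: add FIRST(Factor) = { ), *, =, id }.
Union: FIRST(Stmt) = { ), *, =, id }.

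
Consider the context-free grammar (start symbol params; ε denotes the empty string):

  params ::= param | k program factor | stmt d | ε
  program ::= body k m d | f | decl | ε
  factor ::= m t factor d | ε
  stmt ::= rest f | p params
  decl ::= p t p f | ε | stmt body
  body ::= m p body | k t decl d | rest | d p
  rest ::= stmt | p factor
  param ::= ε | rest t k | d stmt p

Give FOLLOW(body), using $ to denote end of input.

{ $, d, f, k, m, p, t }

In program ::= body k m d: add FIRST(k m d) = { k }.
In decl ::= stmt body: body is at the end, add FOLLOW(decl) = { $, d, f, k, m, p, t }.
In body ::= m p body: body is at the end, add FOLLOW(body) = { $, d, f, k, m, p, t }.
Union: FOLLOW(body) = { $, d, f, k, m, p, t }.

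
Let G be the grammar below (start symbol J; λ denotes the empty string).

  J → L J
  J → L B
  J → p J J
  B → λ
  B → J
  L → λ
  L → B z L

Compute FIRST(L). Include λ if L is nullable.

L → λ contributes λ.
From L → B z L: B nullable, take FIRST(B) ∪ {z} = { p, z }.
Union: FIRST(L) = { p, z, λ }.

{ p, z, λ }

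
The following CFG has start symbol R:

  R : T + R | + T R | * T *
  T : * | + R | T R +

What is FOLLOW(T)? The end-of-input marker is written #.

In R : T + R: add FIRST(+ R) = { + }.
In R : + T R: add FIRST(R) = { *, + }.
In R : * T *: add FIRST(*) = { * }.
In T : T R +: add FIRST(R +) = { *, + }.
Union: FOLLOW(T) = { *, + }.

{ *, + }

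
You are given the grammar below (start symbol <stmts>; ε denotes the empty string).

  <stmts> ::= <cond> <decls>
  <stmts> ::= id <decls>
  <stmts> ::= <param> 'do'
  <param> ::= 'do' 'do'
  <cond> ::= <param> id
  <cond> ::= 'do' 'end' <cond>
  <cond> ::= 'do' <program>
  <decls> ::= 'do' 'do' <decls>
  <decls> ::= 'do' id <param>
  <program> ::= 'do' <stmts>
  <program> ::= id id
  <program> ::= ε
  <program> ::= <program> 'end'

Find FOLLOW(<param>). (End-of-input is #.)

In <stmts> ::= <param> 'do': add FIRST('do') = { 'do' }.
In <cond> ::= <param> id: add FIRST(id) = { id }.
In <decls> ::= 'do' id <param>: <param> is at the end, add FOLLOW(<decls>) = { #, 'do', 'end' }.
Union: FOLLOW(<param>) = { #, 'do', 'end', id }.

{ #, 'do', 'end', id }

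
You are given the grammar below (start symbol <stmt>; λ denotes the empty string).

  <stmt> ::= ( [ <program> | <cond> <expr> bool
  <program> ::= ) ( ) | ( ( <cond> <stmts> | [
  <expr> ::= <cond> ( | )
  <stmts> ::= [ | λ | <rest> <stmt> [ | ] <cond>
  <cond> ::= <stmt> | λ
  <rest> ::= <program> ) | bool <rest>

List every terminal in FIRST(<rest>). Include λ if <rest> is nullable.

From <rest> ::= <program> ): add FIRST(<program>) = { (, ), [ }.
<rest> ::= bool <rest> contributes {bool}.
Union: FIRST(<rest>) = { (, ), [, bool }.

{ (, ), [, bool }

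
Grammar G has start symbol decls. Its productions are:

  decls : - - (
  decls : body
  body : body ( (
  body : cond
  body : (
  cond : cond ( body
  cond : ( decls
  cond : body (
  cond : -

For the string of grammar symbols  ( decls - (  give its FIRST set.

( is a terminal; add {(} and stop.

{ ( }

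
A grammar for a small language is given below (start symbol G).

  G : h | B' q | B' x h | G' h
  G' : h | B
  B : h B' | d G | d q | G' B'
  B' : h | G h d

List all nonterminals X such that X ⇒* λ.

No nonterminal has an empty production or an RHS whose symbols are all nullable.

{ } (none)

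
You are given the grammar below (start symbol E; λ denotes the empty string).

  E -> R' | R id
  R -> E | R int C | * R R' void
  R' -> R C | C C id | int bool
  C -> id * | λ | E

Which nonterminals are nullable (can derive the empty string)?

{ C }

Directly nullable (have an λ-production): C.
No other nonterminal has a production whose RHS symbols are all nullable.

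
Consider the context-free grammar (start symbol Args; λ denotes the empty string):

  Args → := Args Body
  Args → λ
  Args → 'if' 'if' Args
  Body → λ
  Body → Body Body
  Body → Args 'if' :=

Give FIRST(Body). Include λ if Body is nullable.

Body → λ contributes λ.
From Body → Body Body: Body, Body nullable, take FIRST(Body) ∪ FIRST(Body) = { 'if', := }; also λ since the whole RHS is nullable.
From Body → Args 'if' :=: Args nullable, take FIRST(Args) ∪ {'if'} = { 'if', := }.
Union: FIRST(Body) = { 'if', :=, λ }.

{ 'if', :=, λ }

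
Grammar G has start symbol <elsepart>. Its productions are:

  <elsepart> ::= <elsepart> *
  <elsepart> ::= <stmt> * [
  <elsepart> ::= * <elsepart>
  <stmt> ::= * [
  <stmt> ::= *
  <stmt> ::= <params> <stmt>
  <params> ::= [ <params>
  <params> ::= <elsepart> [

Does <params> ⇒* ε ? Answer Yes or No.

No

No nonterminal in this grammar is nullable.
No production of <params> has an RHS whose symbols are all nullable, so <params> is not nullable.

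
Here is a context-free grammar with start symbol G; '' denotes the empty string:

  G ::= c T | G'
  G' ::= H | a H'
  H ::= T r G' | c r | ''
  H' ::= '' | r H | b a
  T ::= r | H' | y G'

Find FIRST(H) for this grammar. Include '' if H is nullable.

{ b, c, r, y, '' }

From H ::= T r G': T nullable, take FIRST(T) ∪ {r} = { b, r, y }.
H ::= c r contributes {c}.
H ::= '' contributes ''.
Union: FIRST(H) = { b, c, r, y, '' }.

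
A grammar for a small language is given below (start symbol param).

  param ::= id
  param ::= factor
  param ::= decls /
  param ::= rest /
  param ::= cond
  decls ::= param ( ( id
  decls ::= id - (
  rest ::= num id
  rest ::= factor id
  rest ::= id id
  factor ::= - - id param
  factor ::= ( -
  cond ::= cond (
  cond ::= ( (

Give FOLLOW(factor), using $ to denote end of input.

{ $, (, id }

In param ::= factor: factor is at the end, add FOLLOW(param) = { $, (, id }.
In rest ::= factor id: add FIRST(id) = { id }.
Union: FOLLOW(factor) = { $, (, id }.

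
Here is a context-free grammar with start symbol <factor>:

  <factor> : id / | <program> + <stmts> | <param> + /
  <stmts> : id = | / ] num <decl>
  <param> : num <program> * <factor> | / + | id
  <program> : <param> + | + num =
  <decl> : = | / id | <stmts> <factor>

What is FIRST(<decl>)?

<decl> : = contributes {=}.
<decl> : / id contributes {/}.
From <decl> : <stmts> <factor>: add FIRST(<stmts>) = { /, id }.
Union: FIRST(<decl>) = { /, =, id }.

{ /, =, id }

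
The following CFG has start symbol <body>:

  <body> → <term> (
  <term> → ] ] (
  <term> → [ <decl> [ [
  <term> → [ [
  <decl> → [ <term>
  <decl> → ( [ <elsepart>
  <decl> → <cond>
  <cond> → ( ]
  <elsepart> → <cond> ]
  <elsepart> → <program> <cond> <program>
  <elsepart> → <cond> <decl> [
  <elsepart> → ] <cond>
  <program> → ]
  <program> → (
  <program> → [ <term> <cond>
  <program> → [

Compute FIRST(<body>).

{ [, ] }

From <body> → <term> (: add FIRST(<term>) = { [, ] }.
Union: FIRST(<body>) = { [, ] }.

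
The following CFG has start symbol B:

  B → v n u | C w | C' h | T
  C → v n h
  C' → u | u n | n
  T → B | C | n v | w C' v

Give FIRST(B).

B → v n u contributes {v}.
From B → C w: add FIRST(C) = { v }.
From B → C' h: add FIRST(C') = { n, u }.
From B → T: add FIRST(T) = { n, u, v, w }.
Union: FIRST(B) = { n, u, v, w }.

{ n, u, v, w }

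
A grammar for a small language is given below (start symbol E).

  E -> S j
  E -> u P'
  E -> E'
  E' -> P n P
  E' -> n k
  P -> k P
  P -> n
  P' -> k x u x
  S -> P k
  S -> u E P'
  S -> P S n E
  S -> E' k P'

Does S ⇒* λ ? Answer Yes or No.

No

No nonterminal in this grammar is nullable.
No production of S has an RHS whose symbols are all nullable, so S is not nullable.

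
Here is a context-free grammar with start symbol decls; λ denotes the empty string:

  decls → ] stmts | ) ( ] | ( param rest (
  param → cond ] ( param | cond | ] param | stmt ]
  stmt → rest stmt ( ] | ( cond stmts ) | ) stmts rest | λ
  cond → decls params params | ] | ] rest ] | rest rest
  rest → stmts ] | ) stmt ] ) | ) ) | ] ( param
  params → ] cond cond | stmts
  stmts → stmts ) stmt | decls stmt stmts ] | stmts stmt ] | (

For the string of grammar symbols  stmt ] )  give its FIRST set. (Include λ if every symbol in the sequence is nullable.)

{ (, ), ] }

Add FIRST(stmt)\{λ} = { (, ), ] }; stmt is nullable, continue.
] is a terminal; add {]} and stop.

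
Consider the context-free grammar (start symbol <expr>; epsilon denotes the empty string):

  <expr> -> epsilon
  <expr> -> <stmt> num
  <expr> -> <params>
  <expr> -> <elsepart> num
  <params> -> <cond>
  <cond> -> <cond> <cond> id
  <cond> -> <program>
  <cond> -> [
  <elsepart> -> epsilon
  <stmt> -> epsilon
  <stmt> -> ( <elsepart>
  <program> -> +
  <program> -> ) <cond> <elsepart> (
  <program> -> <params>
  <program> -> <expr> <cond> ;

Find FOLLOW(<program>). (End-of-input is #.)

{ #, (, ), +, ;, [, id, num }

In <cond> -> <program>: <program> is at the end, add FOLLOW(<cond>) = { #, (, ), +, ;, [, id, num }.
Union: FOLLOW(<program>) = { #, (, ), +, ;, [, id, num }.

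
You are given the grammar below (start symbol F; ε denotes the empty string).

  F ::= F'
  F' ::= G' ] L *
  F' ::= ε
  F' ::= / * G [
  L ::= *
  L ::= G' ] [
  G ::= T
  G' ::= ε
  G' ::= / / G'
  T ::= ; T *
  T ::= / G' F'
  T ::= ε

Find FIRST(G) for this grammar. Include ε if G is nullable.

{ /, ;, ε }

From G ::= T: add FIRST(T) = { /, ;, ε } (including ε since T is nullable).
Union: FIRST(G) = { /, ;, ε }.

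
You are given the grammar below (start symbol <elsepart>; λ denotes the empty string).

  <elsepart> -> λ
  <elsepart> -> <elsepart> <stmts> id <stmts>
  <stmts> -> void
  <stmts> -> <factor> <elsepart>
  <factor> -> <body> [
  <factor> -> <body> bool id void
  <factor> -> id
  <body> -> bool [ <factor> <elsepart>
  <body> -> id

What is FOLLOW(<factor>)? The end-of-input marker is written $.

In <stmts> -> <factor> <elsepart>: add FIRST(<elsepart>)\{λ} = { bool, id, void }.
  Since <elsepart> is nullable, also add FOLLOW(<stmts>) = { $, [, bool, id, void }.
In <body> -> bool [ <factor> <elsepart>: add FIRST(<elsepart>)\{λ} = { bool, id, void }.
  Since <elsepart> is nullable, also add FOLLOW(<body>) = { [, bool }.
Union: FOLLOW(<factor>) = { $, [, bool, id, void }.

{ $, [, bool, id, void }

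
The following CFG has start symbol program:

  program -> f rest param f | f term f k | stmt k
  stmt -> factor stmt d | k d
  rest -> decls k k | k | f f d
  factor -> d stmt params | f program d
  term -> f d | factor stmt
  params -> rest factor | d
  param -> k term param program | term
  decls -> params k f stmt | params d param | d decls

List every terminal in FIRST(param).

{ d, f, k }

param -> k term param program contributes {k}.
From param -> term: add FIRST(term) = { d, f }.
Union: FIRST(param) = { d, f, k }.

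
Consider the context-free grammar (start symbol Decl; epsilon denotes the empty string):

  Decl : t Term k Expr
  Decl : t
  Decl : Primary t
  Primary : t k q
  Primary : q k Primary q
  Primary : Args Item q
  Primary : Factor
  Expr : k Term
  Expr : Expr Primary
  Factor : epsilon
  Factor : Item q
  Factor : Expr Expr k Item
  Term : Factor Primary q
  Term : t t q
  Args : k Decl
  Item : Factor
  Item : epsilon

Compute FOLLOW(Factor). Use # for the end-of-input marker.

{ #, k, q, t }

In Primary : Factor: Factor is at the end, add FOLLOW(Primary) = { #, k, q, t }.
In Term : Factor Primary q: add FIRST(Primary q) = { k, q, t }.
In Item : Factor: Factor is at the end, add FOLLOW(Item) = { #, k, q, t }.
Union: FOLLOW(Factor) = { #, k, q, t }.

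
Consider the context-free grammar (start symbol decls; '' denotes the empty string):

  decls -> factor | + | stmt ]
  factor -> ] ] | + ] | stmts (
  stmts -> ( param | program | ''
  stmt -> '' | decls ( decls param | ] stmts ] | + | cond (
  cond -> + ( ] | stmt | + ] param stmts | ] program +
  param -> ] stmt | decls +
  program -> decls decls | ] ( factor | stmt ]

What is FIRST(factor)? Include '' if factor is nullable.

{ (, +, ] }

factor -> ] ] contributes {]}.
factor -> + ] contributes {+}.
From factor -> stmts (: stmts nullable, take FIRST(stmts) ∪ {(} = { (, +, ] }.
Union: FIRST(factor) = { (, +, ] }.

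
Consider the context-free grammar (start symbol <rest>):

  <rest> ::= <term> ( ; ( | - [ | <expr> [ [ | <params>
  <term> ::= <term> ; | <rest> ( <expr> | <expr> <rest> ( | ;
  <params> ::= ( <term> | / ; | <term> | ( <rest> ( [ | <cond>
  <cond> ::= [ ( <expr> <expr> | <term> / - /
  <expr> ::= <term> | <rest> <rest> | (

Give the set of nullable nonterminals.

No nonterminal has an empty production or an RHS whose symbols are all nullable.

{ } (none)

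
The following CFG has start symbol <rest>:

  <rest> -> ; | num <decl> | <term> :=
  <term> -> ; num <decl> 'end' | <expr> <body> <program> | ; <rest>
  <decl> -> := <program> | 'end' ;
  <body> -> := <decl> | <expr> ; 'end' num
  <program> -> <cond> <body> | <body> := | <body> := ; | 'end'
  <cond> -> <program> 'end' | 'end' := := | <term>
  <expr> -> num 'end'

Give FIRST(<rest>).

<rest> -> ; contributes {;}.
<rest> -> num <decl> contributes {num}.
From <rest> -> <term> :=: add FIRST(<term>) = { ;, num }.
Union: FIRST(<rest>) = { ;, num }.

{ ;, num }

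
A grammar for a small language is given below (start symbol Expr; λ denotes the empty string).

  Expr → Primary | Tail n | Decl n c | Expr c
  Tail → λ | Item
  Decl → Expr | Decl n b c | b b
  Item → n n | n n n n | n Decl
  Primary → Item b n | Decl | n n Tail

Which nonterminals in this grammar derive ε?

{ Tail }

Directly nullable (have an λ-production): Tail.
No other nonterminal has a production whose RHS symbols are all nullable.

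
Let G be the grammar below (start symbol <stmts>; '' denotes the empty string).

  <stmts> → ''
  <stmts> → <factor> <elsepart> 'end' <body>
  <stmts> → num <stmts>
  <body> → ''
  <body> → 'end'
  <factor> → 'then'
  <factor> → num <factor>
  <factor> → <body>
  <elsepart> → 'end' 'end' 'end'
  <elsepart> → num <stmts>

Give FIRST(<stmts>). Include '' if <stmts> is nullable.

{ 'end', 'then', num, '' }

<stmts> → '' contributes ''.
From <stmts> → <factor> <elsepart> 'end' <body>: <factor> nullable, take FIRST(<factor>) ∪ FIRST(<elsepart>) = { 'end', 'then', num }.
<stmts> → num <stmts> contributes {num}.
Union: FIRST(<stmts>) = { 'end', 'then', num, '' }.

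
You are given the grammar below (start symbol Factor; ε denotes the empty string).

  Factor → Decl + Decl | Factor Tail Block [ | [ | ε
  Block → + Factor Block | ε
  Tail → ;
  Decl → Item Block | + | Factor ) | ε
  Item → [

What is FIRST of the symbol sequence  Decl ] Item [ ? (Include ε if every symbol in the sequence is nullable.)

Add FIRST(Decl)\{ε} = { ), +, ;, [ }; Decl is nullable, continue.
] is a terminal; add {]} and stop.

{ ), +, ;, [, ] }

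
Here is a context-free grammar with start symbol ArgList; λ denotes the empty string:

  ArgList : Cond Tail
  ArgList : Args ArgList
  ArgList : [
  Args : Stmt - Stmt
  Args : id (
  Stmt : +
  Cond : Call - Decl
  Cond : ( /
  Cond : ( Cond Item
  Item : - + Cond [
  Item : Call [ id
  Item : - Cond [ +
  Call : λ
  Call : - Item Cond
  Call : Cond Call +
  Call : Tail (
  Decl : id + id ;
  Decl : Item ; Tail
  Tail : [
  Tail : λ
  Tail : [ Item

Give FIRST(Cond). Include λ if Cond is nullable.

From Cond : Call - Decl: Call nullable, take FIRST(Call) ∪ {-} = { (, -, [ }.
Cond : ( / contributes {(}.
Cond : ( Cond Item contributes {(}.
Union: FIRST(Cond) = { (, -, [ }.

{ (, -, [ }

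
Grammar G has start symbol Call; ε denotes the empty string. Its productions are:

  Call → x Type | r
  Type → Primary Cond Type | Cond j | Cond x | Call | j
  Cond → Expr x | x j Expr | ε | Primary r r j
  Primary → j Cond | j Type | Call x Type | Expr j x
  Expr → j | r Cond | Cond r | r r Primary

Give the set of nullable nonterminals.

Directly nullable (have an ε-production): Cond.
No other nonterminal has a production whose RHS symbols are all nullable.

{ Cond }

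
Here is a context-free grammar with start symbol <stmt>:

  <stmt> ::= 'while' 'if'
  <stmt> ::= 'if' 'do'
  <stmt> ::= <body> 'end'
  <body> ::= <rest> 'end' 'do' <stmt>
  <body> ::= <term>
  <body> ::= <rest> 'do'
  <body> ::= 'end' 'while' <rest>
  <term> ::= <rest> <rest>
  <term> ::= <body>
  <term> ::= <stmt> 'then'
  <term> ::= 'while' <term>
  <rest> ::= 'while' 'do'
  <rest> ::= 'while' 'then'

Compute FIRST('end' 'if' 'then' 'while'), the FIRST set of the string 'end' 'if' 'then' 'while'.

'end' is a terminal; add {'end'} and stop.

{ 'end' }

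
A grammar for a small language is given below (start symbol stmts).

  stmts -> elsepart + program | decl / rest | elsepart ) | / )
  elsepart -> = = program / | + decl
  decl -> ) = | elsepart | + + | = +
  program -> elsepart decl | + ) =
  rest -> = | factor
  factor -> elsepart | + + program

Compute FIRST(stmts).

From stmts -> elsepart + program: add FIRST(elsepart) = { +, = }.
From stmts -> decl / rest: add FIRST(decl) = { ), +, = }.
From stmts -> elsepart ): add FIRST(elsepart) = { +, = }.
stmts -> / ) contributes {/}.
Union: FIRST(stmts) = { ), +, /, = }.

{ ), +, /, = }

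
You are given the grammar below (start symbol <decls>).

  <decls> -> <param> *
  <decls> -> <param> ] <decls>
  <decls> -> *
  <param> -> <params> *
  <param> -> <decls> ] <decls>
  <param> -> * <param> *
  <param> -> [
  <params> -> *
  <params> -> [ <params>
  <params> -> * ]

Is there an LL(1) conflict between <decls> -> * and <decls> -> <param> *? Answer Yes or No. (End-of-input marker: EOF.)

Yes

FIRST(*) = { * } and FIRST(<param> *) = { *, [ }.
Both contain *, so the two alternatives are not disjoint — LL(1) conflict.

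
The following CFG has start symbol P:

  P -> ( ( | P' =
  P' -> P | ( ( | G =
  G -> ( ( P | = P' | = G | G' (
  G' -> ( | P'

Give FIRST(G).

{ (, = }

G -> ( ( P contributes {(}.
G -> = P' contributes {=}.
G -> = G contributes {=}.
From G -> G' (: add FIRST(G') = { (, = }.
Union: FIRST(G) = { (, = }.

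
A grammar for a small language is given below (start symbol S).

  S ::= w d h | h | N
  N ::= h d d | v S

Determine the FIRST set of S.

S ::= w d h contributes {w}.
S ::= h contributes {h}.
From S ::= N: add FIRST(N) = { h, v }.
Union: FIRST(S) = { h, v, w }.

{ h, v, w }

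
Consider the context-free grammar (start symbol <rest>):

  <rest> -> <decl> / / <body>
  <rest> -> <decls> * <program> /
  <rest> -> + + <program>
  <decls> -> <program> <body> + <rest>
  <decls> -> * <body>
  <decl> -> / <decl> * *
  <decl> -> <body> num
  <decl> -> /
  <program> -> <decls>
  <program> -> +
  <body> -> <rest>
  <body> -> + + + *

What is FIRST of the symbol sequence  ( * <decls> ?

( is a terminal; add {(} and stop.

{ ( }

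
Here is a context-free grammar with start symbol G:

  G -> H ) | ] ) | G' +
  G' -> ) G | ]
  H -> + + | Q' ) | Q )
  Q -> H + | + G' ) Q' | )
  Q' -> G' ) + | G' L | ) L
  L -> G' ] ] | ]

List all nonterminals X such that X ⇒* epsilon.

{ } (none)

No nonterminal has an empty production or an RHS whose symbols are all nullable.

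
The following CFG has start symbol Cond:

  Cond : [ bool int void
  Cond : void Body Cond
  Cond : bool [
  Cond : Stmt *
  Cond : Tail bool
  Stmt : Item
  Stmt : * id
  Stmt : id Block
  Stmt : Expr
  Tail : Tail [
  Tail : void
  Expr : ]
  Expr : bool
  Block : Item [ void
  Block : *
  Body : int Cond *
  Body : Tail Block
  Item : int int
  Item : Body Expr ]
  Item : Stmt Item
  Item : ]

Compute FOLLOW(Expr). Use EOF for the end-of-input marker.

{ *, ], bool, id, int, void }

In Stmt : Expr: Expr is at the end, add FOLLOW(Stmt) = { *, ], bool, id, int, void }.
In Item : Body Expr ]: add FIRST(]) = { ] }.
Union: FOLLOW(Expr) = { *, ], bool, id, int, void }.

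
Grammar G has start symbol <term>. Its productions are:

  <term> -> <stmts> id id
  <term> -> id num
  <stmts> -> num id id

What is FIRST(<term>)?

{ id, num }

From <term> -> <stmts> id id: add FIRST(<stmts>) = { num }.
<term> -> id num contributes {id}.
Union: FIRST(<term>) = { id, num }.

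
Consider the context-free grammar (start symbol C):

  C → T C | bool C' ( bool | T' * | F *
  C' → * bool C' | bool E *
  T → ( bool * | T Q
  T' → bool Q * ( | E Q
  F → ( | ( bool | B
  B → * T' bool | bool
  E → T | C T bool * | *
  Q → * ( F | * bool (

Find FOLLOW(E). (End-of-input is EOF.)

In C' → bool E *: add FIRST(*) = { * }.
In T' → E Q: add FIRST(Q) = { * }.
Union: FOLLOW(E) = { * }.

{ * }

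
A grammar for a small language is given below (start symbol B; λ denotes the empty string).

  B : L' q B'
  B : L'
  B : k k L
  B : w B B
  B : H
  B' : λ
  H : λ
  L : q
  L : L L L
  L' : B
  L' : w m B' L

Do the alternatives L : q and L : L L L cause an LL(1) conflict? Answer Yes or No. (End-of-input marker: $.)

FIRST(q) = { q } and FIRST(L L L) = { q }.
Both contain q, so the two alternatives are not disjoint — LL(1) conflict.

Yes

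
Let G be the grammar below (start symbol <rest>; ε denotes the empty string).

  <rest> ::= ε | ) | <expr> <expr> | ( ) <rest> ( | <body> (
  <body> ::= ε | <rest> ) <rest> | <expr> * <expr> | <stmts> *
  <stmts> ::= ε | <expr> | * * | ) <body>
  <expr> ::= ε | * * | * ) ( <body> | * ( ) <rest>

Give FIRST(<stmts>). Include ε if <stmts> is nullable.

<stmts> ::= ε contributes ε.
From <stmts> ::= <expr>: add FIRST(<expr>) = { *, ε } (including ε since <expr> is nullable).
<stmts> ::= * * contributes {*}.
<stmts> ::= ) <body> contributes {)}.
Union: FIRST(<stmts>) = { ), *, ε }.

{ ), *, ε }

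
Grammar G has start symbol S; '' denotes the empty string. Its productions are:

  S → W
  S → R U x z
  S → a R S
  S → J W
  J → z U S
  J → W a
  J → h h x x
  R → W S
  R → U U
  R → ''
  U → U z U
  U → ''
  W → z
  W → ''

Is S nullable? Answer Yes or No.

S → W and each of W is nullable, so S ⇒* ''.

Yes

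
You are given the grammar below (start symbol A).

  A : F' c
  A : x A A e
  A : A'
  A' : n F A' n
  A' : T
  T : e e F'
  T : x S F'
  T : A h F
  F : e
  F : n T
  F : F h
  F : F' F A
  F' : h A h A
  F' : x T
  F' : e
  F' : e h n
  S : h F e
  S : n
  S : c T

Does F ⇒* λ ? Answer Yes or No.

No

No nonterminal in this grammar is nullable.
No production of F has an RHS whose symbols are all nullable, so F is not nullable.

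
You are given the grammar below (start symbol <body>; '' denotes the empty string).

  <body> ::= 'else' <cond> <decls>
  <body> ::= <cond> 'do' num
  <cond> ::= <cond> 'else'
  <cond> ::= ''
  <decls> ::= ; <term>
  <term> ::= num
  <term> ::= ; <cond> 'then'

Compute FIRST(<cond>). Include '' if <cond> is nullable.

From <cond> ::= <cond> 'else': <cond> nullable, take FIRST(<cond>) ∪ {'else'} = { 'else' }.
<cond> ::= '' contributes ''.
Union: FIRST(<cond>) = { 'else', '' }.

{ 'else', '' }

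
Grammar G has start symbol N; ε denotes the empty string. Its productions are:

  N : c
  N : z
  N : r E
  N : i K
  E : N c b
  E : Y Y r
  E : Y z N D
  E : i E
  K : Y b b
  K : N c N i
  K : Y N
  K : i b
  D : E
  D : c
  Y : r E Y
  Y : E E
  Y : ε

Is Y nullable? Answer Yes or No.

Y has an ε-production, so Y ⇒ ε.

Yes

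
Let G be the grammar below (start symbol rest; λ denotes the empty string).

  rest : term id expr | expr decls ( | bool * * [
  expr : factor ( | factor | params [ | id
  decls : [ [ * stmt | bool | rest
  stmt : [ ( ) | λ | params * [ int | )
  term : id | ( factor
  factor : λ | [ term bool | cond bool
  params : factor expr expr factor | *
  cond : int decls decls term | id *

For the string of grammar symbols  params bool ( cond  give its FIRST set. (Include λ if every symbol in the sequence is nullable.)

Add FIRST(params)\{λ} = { (, *, [, id, int }; params is nullable, continue.
bool is a terminal; add {bool} and stop.

{ (, *, [, bool, id, int }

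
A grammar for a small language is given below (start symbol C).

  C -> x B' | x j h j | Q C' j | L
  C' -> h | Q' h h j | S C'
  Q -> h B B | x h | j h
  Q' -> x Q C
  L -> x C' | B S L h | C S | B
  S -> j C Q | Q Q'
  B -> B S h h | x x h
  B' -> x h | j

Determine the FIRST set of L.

L -> x C' contributes {x}.
From L -> B S L h: add FIRST(B) = { x }.
From L -> C S: add FIRST(C) = { h, j, x }.
From L -> B: add FIRST(B) = { x }.
Union: FIRST(L) = { h, j, x }.

{ h, j, x }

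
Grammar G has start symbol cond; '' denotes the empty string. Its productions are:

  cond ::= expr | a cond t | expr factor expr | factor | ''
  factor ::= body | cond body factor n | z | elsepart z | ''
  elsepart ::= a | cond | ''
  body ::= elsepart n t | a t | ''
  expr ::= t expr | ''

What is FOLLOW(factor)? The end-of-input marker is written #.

In cond ::= expr factor expr: add FIRST(expr)\{''} = { t }.
  Since expr is nullable, also add FOLLOW(cond) = { #, a, n, t, z }.
In cond ::= factor: factor is at the end, add FOLLOW(cond) = { #, a, n, t, z }.
In factor ::= cond body factor n: add FIRST(n) = { n }.
Union: FOLLOW(factor) = { #, a, n, t, z }.

{ #, a, n, t, z }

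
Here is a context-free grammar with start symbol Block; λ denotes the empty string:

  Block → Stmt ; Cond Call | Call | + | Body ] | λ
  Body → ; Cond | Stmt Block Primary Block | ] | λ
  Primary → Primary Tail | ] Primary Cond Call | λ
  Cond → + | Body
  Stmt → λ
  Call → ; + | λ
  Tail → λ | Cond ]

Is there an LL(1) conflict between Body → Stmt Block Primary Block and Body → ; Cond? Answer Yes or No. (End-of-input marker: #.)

Yes

FIRST(Stmt Block Primary Block) = { +, ;, ], λ } and FIRST(; Cond) = { ; }.
Both contain ;, so the two alternatives are not disjoint — LL(1) conflict.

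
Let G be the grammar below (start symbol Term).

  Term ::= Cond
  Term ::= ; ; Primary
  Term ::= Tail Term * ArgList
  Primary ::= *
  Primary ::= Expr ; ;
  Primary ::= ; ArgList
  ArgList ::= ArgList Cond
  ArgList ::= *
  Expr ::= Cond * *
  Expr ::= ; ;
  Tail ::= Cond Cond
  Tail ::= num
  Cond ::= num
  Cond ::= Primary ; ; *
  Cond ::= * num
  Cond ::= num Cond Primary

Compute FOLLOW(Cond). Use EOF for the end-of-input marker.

{ EOF, *, ;, num }

In Term ::= Cond: Cond is at the end, add FOLLOW(Term) = { EOF, * }.
In ArgList ::= ArgList Cond: Cond is at the end, add FOLLOW(ArgList) = { EOF, *, ;, num }.
In Expr ::= Cond * *: add FIRST(* *) = { * }.
In Tail ::= Cond Cond: add FIRST(Cond) = { *, ;, num }.
In Tail ::= Cond Cond: Cond is at the end, add FOLLOW(Tail) = { *, ;, num }.
In Cond ::= num Cond Primary: add FIRST(Primary) = { *, ;, num }.
Union: FOLLOW(Cond) = { EOF, *, ;, num }.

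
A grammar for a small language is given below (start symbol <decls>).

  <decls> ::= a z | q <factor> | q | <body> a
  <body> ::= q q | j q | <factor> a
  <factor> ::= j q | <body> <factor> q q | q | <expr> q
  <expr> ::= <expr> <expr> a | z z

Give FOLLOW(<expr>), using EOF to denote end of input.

{ a, q, z }

In <factor> ::= <expr> q: add FIRST(q) = { q }.
In <expr> ::= <expr> <expr> a: add FIRST(<expr> a) = { z }.
In <expr> ::= <expr> <expr> a: add FIRST(a) = { a }.
Union: FOLLOW(<expr>) = { a, q, z }.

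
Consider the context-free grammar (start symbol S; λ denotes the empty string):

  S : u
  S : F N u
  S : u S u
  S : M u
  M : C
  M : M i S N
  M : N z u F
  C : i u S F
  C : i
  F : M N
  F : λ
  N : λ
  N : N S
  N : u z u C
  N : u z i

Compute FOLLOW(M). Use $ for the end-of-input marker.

In S : M u: add FIRST(u) = { u }.
In M : M i S N: add FIRST(i S N) = { i }.
In F : M N: add FIRST(N)\{λ} = { i, u, z }.
  Since N is nullable, also add FOLLOW(F) = { i, u, z }.
Union: FOLLOW(M) = { i, u, z }.

{ i, u, z }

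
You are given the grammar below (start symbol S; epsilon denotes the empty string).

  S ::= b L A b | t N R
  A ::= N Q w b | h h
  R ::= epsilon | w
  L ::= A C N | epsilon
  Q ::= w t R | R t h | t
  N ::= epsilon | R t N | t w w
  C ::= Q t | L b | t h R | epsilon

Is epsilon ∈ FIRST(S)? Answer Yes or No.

No

Nullable nonterminals: C, L, N, R.
No production of S has an RHS whose symbols are all nullable, so S is not nullable.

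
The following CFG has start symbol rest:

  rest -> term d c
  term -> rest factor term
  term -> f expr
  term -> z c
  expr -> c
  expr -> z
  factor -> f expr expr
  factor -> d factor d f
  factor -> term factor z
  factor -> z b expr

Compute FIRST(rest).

From rest -> term d c: add FIRST(term) = { f, z }.
Union: FIRST(rest) = { f, z }.

{ f, z }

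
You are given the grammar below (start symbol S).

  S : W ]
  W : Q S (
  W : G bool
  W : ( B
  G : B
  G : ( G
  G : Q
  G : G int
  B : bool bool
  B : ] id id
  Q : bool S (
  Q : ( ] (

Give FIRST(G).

From G : B: add FIRST(B) = { ], bool }.
G : ( G contributes {(}.
From G : Q: add FIRST(Q) = { (, bool }.
From G : G int: add FIRST(G) = { (, ], bool }.
Union: FIRST(G) = { (, ], bool }.

{ (, ], bool }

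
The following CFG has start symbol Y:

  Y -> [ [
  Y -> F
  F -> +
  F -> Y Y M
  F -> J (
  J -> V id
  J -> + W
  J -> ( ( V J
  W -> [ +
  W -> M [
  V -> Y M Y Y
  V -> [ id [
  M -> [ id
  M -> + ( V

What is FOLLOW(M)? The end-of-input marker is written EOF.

In F -> Y Y M: M is at the end, add FOLLOW(F) = { EOF, (, +, [, id }.
In W -> M [: add FIRST([) = { [ }.
In V -> Y M Y Y: add FIRST(Y Y) = { (, +, [ }.
Union: FOLLOW(M) = { EOF, (, +, [, id }.

{ EOF, (, +, [, id }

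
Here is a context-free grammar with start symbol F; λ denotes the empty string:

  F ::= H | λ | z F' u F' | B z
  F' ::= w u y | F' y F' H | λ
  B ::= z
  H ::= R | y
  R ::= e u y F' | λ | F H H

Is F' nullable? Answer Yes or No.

F' has an λ-production, so F' ⇒ λ.

Yes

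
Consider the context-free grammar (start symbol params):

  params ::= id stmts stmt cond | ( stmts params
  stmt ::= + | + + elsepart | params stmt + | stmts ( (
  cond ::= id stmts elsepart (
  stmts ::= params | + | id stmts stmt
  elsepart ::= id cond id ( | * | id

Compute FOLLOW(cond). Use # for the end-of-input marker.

In params ::= id stmts stmt cond: cond is at the end, add FOLLOW(params) = { #, (, *, +, id }.
In elsepart ::= id cond id (: add FIRST(id () = { id }.
Union: FOLLOW(cond) = { #, (, *, +, id }.

{ #, (, *, +, id }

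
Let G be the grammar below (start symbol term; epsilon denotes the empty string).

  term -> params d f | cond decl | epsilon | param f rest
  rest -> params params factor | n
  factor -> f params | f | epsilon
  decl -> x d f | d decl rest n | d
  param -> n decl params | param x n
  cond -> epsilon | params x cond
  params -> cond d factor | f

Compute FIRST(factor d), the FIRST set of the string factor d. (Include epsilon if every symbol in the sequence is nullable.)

Add FIRST(factor)\{epsilon} = { f }; factor is nullable, continue.
d is a terminal; add {d} and stop.

{ d, f }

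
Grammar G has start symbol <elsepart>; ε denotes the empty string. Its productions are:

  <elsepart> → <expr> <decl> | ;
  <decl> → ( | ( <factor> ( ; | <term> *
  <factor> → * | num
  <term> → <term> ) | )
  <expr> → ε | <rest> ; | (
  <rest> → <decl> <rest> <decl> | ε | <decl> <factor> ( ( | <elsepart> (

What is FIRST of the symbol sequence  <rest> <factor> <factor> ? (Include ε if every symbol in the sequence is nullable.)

{ (, ), *, ;, num }

Add FIRST(<rest>)\{ε} = { (, ), ; }; <rest> is nullable, continue.
Add FIRST(<factor>) = { *, num }; <factor> is not nullable, stop.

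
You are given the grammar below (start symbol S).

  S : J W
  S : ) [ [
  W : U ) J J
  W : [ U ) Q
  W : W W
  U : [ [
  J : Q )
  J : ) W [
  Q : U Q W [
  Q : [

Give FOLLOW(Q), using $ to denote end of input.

{ $, ), [ }

In W : [ U ) Q: Q is at the end, add FOLLOW(W) = { $, [ }.
In J : Q ): add FIRST()) = { ) }.
In Q : U Q W [: add FIRST(W [) = { [ }.
Union: FOLLOW(Q) = { $, ), [ }.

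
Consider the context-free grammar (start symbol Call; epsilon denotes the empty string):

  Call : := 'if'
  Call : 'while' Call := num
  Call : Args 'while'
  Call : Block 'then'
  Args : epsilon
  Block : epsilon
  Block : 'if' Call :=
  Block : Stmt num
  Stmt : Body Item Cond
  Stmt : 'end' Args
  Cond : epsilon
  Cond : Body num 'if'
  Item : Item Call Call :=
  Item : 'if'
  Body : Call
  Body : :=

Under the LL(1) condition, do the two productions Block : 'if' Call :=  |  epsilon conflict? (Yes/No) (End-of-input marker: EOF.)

No

FIRST('if' Call :=) = { 'if' } and FIRST(epsilon) = { epsilon }.
The second is nullable but FOLLOW(Block) = { 'then' } is disjoint from FIRST of the first.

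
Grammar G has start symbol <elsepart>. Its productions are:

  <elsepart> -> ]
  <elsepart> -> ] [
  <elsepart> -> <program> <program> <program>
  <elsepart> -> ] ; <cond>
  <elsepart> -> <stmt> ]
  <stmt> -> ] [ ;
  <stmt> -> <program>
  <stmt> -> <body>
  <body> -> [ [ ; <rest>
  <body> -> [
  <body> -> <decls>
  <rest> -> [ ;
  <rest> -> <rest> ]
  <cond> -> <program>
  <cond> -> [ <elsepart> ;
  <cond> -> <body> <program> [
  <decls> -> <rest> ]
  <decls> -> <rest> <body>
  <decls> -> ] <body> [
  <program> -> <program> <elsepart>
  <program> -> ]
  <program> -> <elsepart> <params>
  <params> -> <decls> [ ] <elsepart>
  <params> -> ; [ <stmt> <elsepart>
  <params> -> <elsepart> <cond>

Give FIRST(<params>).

From <params> -> <decls> [ ] <elsepart>: add FIRST(<decls>) = { [, ] }.
<params> -> ; [ <stmt> <elsepart> contributes {;}.
From <params> -> <elsepart> <cond>: add FIRST(<elsepart>) = { [, ] }.
Union: FIRST(<params>) = { ;, [, ] }.

{ ;, [, ] }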